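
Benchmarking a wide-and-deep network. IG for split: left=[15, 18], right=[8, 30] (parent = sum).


Parent = [23, 48], H_parent = 0.9086
H_left = 0.994 (n=33), H_right = 0.7425 (n=38)
H_children = (33/71)·0.994 + (38/71)·0.7425 = 0.8594
IG = 0.9086 - 0.8594 = 0.0492

0.0492


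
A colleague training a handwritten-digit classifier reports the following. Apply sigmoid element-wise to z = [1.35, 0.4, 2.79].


σ(1.35) = 1/(1+e^-1.35) = 0.7941
σ(0.4) = 1/(1+e^-0.4) = 0.5987
σ(2.79) = 1/(1+e^-2.79) = 0.9421
result = [0.7941, 0.5987, 0.9421]

[0.7941, 0.5987, 0.9421]


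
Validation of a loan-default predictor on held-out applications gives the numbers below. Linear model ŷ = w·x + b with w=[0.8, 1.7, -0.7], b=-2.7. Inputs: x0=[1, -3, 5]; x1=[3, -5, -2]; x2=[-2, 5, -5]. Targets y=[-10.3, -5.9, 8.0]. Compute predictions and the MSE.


ŷ0 = (0.8)·(1) + (1.7)·(-3) + (-0.7)·(5) - 2.7 = -10.5
ŷ1 = (0.8)·(3) + (1.7)·(-5) + (-0.7)·(-2) - 2.7 = -7.4
ŷ2 = (0.8)·(-2) + (1.7)·(5) + (-0.7)·(-5) - 2.7 = 7.7
errors² = [0.04, 2.25, 0.09]
MSE = 2.3800/3 = 0.7933

0.7933


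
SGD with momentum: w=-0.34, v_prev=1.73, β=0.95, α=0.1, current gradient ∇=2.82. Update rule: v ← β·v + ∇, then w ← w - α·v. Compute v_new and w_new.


v_new = 0.95·1.73 + 2.82 = 1.6435 + 2.82 = 4.4635
w_new = -0.34 - 0.1·4.4635 = -0.34 - 0.44635 = -0.78635

v_new=4.4635, w_new=-0.78635


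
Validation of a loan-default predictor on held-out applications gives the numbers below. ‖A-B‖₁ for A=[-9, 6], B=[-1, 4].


d = |-9+ 1| + |6-4|
  = 8 + 2
  = 10

10


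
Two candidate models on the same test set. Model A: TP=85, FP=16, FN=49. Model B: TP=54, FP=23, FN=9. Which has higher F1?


Model A: P=85/101=0.8416, R=85/134=0.6343, F1=2PR/(P+R)=2TP/(2TP+FP+FN)=170/235=0.7234
Model B: P=54/77=0.7013, R=54/63=0.8571, F1=2PR/(P+R)=2TP/(2TP+FP+FN)=108/140=0.7714
0.7234 < 0.7714 → Model B

Model B


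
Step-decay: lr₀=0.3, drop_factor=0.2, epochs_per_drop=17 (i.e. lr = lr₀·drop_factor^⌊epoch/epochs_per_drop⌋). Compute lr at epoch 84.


n_drops = ⌊84/17⌋ = 4
lr = 0.3·0.2^4 = 0.3·0.0016 = 0.00048

0.00048


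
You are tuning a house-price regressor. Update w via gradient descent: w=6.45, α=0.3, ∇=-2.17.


w_new = w - α·∇
= 6.45 - 0.3·-2.17
= 6.45 + 0.651
= 7.101

7.101


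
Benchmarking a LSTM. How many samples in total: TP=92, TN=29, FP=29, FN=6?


Total = TP + TN + FP + FN
= 92 + 29 + 29 + 6
= 156
(Predicted positive: 121, predicted negative: 35)

156


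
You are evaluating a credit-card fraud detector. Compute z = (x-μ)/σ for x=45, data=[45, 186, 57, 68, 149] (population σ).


μ = 101, σ = 56.0179
z = (45 - 101)/56.0179 = -0.9997

-0.9997


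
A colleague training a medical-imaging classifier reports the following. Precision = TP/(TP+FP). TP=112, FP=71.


Precision = TP/(TP+FP)
= 112/(112+71)
= 112/183 = 61.2%

61.2%


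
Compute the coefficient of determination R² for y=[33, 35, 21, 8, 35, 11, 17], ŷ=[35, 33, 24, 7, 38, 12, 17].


ȳ = 22.8571
SS_res = Σ(y-ŷ)² = 28
SS_tot = Σ(y-ȳ)² = 796.86
R² = 1 - SS_res/SS_tot = 1 - 0.0351 = 0.9649

0.9649


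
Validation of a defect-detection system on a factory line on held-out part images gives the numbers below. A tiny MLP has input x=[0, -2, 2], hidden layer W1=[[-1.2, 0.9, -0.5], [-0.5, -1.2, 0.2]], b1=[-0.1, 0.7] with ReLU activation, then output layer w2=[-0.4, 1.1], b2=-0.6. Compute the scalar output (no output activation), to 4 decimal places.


z1[0] = (-1.2)·(0) + (0.9)·(-2) + (-0.5)·(2) - 0.1 = -2.9
z1[1] = (-0.5)·(0) + (-1.2)·(-2) + (0.2)·(2) + 0.7 = 3.5
h = ReLU(z1) = [0.0, 3.5]
output = (-0.4)·(0.0) + (1.1)·(3.5) - 0.6 = 3.25

3.25


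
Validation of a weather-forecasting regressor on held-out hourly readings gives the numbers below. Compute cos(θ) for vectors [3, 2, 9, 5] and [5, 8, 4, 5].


A·B = 3·5 + 2·8 + 9·4 + 5·5 = 92
‖A‖ = √119 = 10.9087, ‖B‖ = √130 = 11.4018
cos = 92/(√119·√130) = 92/√15470 = 0.7397

0.7397


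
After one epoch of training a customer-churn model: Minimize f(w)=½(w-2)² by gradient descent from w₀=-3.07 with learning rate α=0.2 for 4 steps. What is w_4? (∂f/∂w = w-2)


step 1: grad = -3.07-2 = -5.07; w = -3.07 - 0.2·(-5.07) = -2.056
step 2: grad = -2.056-2 = -4.056; w = -2.056 - 0.2·(-4.056) = -1.2448
step 3: grad = -1.2448-2 = -3.2448; w = -1.2448 - 0.2·(-3.2448) = -0.59584
step 4: grad = -0.59584-2 = -2.59584; w = -0.59584 - 0.2·(-2.59584) = -0.076672

-0.076672


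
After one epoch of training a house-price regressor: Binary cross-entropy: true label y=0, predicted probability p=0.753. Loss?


BCE = -[y·ln(p) + (1-y)·ln(1-p)]
= -0 - 1·ln(1-0.753)
= -ln(0.247) = 1.3984

1.3984


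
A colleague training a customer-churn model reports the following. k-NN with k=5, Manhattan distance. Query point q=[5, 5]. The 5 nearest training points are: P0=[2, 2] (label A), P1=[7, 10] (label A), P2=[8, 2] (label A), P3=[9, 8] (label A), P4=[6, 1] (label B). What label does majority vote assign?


d(q,P0) = 6  (label A)
d(q,P1) = 7  (label A)
d(q,P2) = 6  (label A)
d(q,P3) = 7  (label A)
d(q,P4) = 5  (label B)
Votes: A=4, B=1
Majority → A

A


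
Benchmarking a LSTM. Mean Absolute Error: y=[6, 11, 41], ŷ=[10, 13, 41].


Absolute errors: |6-10|=4, |11-13|=2, |41-41|=0
Sum = 6
MAE = 6/3 = 2

2


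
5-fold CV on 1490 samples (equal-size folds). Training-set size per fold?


Fold size = 1490/5 = 298
Training per fold = 1490 - 298 = 1192

1192


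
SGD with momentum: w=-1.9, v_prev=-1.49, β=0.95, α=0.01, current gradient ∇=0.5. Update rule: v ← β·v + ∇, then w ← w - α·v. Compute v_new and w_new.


v_new = 0.95·-1.49 + 0.5 = -1.4155 + 0.5 = -0.9155
w_new = -1.9 - 0.01·-0.9155 = -1.9 + 0.009155 = -1.890845

v_new=-0.9155, w_new=-1.890845


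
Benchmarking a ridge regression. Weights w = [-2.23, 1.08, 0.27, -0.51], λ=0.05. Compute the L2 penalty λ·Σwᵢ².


‖w‖₂² = (-2.23)² + (1.08)² + (0.27)² + (-0.51)²
     = 4.9729 + 1.1664 + 0.0729 + 0.2601
     = 6.4723
λ·‖w‖₂² = 0.05·6.4723 = 0.323615

0.323615


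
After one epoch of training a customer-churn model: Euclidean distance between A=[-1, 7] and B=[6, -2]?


d = √((-1-6)² + (7+ 2)²)
  = √(49 + 81)
  = √130 = 11.4018

11.4018


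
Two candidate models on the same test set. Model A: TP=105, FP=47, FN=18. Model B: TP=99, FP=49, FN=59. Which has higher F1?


Model A: P=105/152=0.6908, R=105/123=0.8537, F1=2PR/(P+R)=2TP/(2TP+FP+FN)=210/275=0.7636
Model B: P=99/148=0.6689, R=99/158=0.6266, F1=2PR/(P+R)=2TP/(2TP+FP+FN)=198/306=0.6471
0.7636 > 0.6471 → Model A

Model A


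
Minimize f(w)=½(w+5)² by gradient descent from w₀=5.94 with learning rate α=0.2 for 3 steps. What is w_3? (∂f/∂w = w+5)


step 1: grad = 5.94+5 = 10.94; w = 5.94 - 0.2·(10.94) = 3.752
step 2: grad = 3.752+5 = 8.752; w = 3.752 - 0.2·(8.752) = 2.0016
step 3: grad = 2.0016+5 = 7.0016; w = 2.0016 - 0.2·(7.0016) = 0.60128

0.60128


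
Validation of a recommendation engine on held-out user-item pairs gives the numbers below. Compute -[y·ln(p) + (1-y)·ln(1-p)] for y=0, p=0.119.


BCE = -[y·ln(p) + (1-y)·ln(1-p)]
= -0 - 1·ln(1-0.119)
= -ln(0.881) = 0.1267

0.1267


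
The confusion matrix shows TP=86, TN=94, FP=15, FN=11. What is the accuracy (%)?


Accuracy = (TP+TN)/(TP+TN+FP+FN)
= (86+94)/(206)
= 180/206 = 87.38%

87.38%


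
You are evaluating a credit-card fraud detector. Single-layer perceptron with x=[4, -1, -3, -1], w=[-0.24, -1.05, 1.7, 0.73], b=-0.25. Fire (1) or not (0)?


z = (4)·(-0.24) + (-1)·(-1.05) + (-3)·(1.7) + (-1)·(0.73) - 0.25
  = -5.99
step(z) = 0 (z<0)

0


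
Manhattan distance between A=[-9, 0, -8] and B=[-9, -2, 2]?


d = |-9+ 9| + |0+ 2| + |-8-2|
  = 0 + 2 + 10
  = 12

12


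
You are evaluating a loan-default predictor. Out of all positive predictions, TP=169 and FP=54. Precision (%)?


Precision = TP/(TP+FP)
= 169/(169+54)
= 169/223 = 75.78%

75.78%


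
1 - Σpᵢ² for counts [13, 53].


Probabilities: [13/66, 53/66] ≈ [0.197, 0.803]
Σpᵢ² = (169 + 2809)/66² = 2978/4356
Gini = 1 - Σpᵢ² = 1 - 2978/4356 = 0.3163

0.3163


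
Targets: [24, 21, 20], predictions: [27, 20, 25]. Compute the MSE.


Squared errors: (24-27)²=9, (21-20)²=1, (20-25)²=25
Sum = 35
MSE = 35/3 = 35/3

35/3


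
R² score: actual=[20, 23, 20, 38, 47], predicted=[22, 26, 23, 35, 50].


ȳ = 29.6
SS_res = Σ(y-ŷ)² = 40
SS_tot = Σ(y-ȳ)² = 601.2
R² = 1 - SS_res/SS_tot = 1 - 0.0665 = 0.9335

0.9335


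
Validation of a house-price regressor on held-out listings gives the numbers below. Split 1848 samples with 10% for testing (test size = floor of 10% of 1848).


Test = ⌊1848·10/100⌋ = 184
Train = 1848 - 184 = 1664

Train: 1664, Test: 184


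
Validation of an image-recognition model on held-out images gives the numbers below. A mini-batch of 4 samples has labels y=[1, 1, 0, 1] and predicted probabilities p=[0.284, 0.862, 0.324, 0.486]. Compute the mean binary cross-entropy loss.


L[0] = -ln(0.284) = 1.2588
L[1] = -ln(0.862) = 0.1485
L[2] = -ln(1-0.324) = -ln(0.676) = 0.3916
L[3] = -ln(0.486) = 0.7215
mean = (1.2588 + 0.1485 + 0.3916 + 0.7215)/4 = 0.6301

0.6301


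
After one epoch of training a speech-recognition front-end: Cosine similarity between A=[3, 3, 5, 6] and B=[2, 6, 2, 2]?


A·B = 3·2 + 3·6 + 5·2 + 6·2 = 46
‖A‖ = √79 = 8.8882, ‖B‖ = √48 = 6.9282
cos = 46/(√79·√48) = 46/√3792 = 0.747

0.747


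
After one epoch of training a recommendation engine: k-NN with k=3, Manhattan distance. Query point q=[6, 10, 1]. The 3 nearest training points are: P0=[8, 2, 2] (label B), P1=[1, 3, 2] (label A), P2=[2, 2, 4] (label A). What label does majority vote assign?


d(q,P0) = 11  (label B)
d(q,P1) = 13  (label A)
d(q,P2) = 15  (label A)
Votes: A=2, B=1
Majority → A

A


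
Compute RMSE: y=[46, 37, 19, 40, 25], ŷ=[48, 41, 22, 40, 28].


MSE = 38/5 = 7.6
RMSE = √(38/5) = 2.7568

2.7568


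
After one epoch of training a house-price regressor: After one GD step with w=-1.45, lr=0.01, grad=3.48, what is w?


w_new = w - α·∇
= -1.45 - 0.01·3.48
= -1.45 - 0.0348
= -1.4848

-1.4848


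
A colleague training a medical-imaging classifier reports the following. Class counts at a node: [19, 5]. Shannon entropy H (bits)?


Probabilities: [19/24, 5/24] ≈ [0.7917, 0.2083]
H = -((19/24)·log₂(19/24) + (5/24)·log₂(5/24))
  = 0.7383 bits

0.7383 bits


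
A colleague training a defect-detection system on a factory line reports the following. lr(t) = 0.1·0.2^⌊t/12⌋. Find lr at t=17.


n_drops = ⌊17/12⌋ = 1
lr = 0.1·0.2^1 = 0.1·0.2 = 0.02

0.02


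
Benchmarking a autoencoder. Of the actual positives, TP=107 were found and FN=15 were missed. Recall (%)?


Recall = TP/(TP+FN)
= 107/(107+15)
= 107/122 = 87.7%

87.7%


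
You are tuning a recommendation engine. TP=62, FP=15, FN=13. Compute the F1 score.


Precision = 62/77 = 0.8052
Recall = 62/75 = 0.8267
F1 = 2·P·R/(P+R) = 2·TP/(2·TP+FP+FN) = 124/(124+15+13) = 124/152 = 0.8158

0.8158


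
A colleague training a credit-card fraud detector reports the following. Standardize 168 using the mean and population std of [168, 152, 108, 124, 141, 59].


μ = 125.3333, σ = 35.3066
z = (168 - 125.3333)/35.3066 = 1.2085

1.2085


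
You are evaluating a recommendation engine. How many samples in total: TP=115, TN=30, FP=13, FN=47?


Total = TP + TN + FP + FN
= 115 + 30 + 13 + 47
= 205
(Predicted positive: 128, predicted negative: 77)

205


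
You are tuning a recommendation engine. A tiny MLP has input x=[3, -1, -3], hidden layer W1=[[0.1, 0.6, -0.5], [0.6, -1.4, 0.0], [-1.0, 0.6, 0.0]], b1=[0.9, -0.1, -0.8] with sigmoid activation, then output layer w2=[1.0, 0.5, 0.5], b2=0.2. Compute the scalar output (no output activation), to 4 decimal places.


z1[0] = (0.1)·(3) + (0.6)·(-1) + (-0.5)·(-3) + 0.9 = 2.1
z1[1] = (0.6)·(3) + (-1.4)·(-1) + (0.0)·(-3) - 0.1 = 3.1
z1[2] = (-1.0)·(3) + (0.6)·(-1) + (0.0)·(-3) - 0.8 = -4.4
h = sigmoid(z1) = [0.8909, 0.9569, 0.0121]
output = (1.0)·(0.8909) + (0.5)·(0.9569) + (0.5)·(0.0121) + 0.2 = 1.5754

1.5754


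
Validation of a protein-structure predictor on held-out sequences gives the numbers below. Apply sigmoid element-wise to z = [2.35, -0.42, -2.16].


σ(2.35) = 1/(1+e^-2.35) = 0.9129
σ(-0.42) = 1/(1+e^0.42) = 0.3965
σ(-2.16) = 1/(1+e^2.16) = 0.1034
result = [0.9129, 0.3965, 0.1034]

[0.9129, 0.3965, 0.1034]


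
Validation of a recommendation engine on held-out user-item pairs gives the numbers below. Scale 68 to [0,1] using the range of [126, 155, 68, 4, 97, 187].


min=4, max=187
(68-4)/(187-4) = 64/183 = 0.3497

0.3497


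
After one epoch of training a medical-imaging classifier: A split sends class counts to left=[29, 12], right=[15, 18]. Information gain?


Parent = [44, 30], H_parent = 0.974
H_left = 0.8722 (n=41), H_right = 0.994 (n=33)
H_children = (41/74)·0.8722 + (33/74)·0.994 = 0.9265
IG = 0.974 - 0.9265 = 0.0475

0.0475


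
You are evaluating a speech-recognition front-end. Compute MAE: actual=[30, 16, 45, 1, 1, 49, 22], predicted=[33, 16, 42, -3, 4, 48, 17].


Absolute errors: |30-33|=3, |16-16|=0, |45-42|=3, |1+ 3|=4, |1-4|=3, |49-48|=1, |22-17|=5
Sum = 19
MAE = 19/7 = 19/7

19/7


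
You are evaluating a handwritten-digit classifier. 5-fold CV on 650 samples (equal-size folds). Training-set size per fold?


Fold size = 650/5 = 130
Training per fold = 650 - 130 = 520

520


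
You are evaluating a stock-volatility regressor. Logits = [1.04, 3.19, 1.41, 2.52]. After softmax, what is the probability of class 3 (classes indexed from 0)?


Exponentials: e^1.04=2.8292, e^3.19=24.2884, e^1.41=4.096, e^2.52=12.4286
Sum = 43.6422
Softmax = [0.0648, 0.5565, 0.0939, 0.2848]
p[3] = 12.4286/43.6422 = 0.2848

0.2848


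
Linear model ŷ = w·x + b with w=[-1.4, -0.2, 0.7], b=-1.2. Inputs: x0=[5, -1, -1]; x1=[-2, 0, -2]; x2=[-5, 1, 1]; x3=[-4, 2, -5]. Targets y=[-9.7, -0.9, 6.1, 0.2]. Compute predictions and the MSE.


ŷ0 = (-1.4)·(5) + (-0.2)·(-1) + (0.7)·(-1) - 1.2 = -8.7
ŷ1 = (-1.4)·(-2) + (-0.2)·(0) + (0.7)·(-2) - 1.2 = 0.2
ŷ2 = (-1.4)·(-5) + (-0.2)·(1) + (0.7)·(1) - 1.2 = 6.3
ŷ3 = (-1.4)·(-4) + (-0.2)·(2) + (0.7)·(-5) - 1.2 = 0.5
errors² = [1.0, 1.21, 0.04, 0.09]
MSE = 2.3400/4 = 0.585

0.585


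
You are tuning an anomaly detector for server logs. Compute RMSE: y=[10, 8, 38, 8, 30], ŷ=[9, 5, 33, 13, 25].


MSE = 85/5 = 17
RMSE = √(85/5) = 4.1231

4.1231


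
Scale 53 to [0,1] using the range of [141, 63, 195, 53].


min=53, max=195
(53-53)/(195-53) = 0/142 = 0.0

0.0


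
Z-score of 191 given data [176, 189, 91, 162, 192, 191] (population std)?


μ = 166.8333, σ = 35.5125
z = (191 - 166.8333)/35.5125 = 0.6805

0.6805


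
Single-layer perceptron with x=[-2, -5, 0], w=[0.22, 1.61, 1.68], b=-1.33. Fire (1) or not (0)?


z = (-2)·(0.22) + (-5)·(1.61) + (0)·(1.68) - 1.33
  = -9.82
step(z) = 0 (z<0)

0


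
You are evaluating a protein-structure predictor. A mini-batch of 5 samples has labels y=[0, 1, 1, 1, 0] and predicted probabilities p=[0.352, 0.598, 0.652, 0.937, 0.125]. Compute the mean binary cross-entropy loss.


L[0] = -ln(1-0.352) = -ln(0.648) = 0.4339
L[1] = -ln(0.598) = 0.5142
L[2] = -ln(0.652) = 0.4277
L[3] = -ln(0.937) = 0.0651
L[4] = -ln(1-0.125) = -ln(0.875) = 0.1335
mean = (0.4339 + 0.5142 + 0.4277 + 0.0651 + 0.1335)/5 = 0.3149

0.3149


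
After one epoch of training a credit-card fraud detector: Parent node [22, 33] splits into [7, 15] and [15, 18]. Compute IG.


Parent = [22, 33], H_parent = 0.971
H_left = 0.9024 (n=22), H_right = 0.994 (n=33)
H_children = (22/55)·0.9024 + (33/55)·0.994 = 0.9574
IG = 0.971 - 0.9574 = 0.0136

0.0136


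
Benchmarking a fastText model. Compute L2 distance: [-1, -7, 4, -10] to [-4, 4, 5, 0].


d = √((-1+ 4)² + (-7-4)² + (4-5)² + (-10-0)²)
  = √(9 + 121 + 1 + 100)
  = √231 = 15.1987

15.1987


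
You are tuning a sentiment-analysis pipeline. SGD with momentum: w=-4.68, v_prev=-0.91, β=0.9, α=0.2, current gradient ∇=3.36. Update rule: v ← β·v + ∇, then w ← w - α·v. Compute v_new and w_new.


v_new = 0.9·-0.91 + 3.36 = -0.819 + 3.36 = 2.541
w_new = -4.68 - 0.2·2.541 = -4.68 - 0.5082 = -5.1882

v_new=2.541, w_new=-5.1882


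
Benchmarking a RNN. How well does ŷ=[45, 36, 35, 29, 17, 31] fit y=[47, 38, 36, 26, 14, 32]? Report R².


ȳ = 32.1667
SS_res = Σ(y-ŷ)² = 28
SS_tot = Σ(y-ȳ)² = 636.83
R² = 1 - SS_res/SS_tot = 1 - 0.044 = 0.956

0.956


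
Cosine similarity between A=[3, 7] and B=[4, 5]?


A·B = 3·4 + 7·5 = 47
‖A‖ = √58 = 7.6158, ‖B‖ = √41 = 6.4031
cos = 47/(√58·√41) = 47/√2378 = 0.9638

0.9638


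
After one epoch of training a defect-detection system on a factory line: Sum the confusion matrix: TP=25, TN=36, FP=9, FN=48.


Total = TP + TN + FP + FN
= 25 + 36 + 9 + 48
= 118
(Predicted positive: 34, predicted negative: 84)

118


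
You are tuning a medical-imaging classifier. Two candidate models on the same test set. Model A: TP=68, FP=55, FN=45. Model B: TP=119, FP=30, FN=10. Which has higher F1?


Model A: P=68/123=0.5528, R=68/113=0.6018, F1=2PR/(P+R)=2TP/(2TP+FP+FN)=136/236=0.5763
Model B: P=119/149=0.7987, R=119/129=0.9225, F1=2PR/(P+R)=2TP/(2TP+FP+FN)=238/278=0.8561
0.5763 < 0.8561 → Model B

Model B


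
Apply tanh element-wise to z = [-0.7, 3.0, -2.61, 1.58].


tanh(-0.7) = -0.6044
tanh(3.0) = 0.9951
tanh(-2.61) = -0.9892
tanh(1.58) = 0.9186
result = [-0.6044, 0.9951, -0.9892, 0.9186]

[-0.6044, 0.9951, -0.9892, 0.9186]


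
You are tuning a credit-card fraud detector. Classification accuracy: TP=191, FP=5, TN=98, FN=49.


Accuracy = (TP+TN)/(TP+TN+FP+FN)
= (191+98)/(343)
= 289/343 = 84.26%

84.26%


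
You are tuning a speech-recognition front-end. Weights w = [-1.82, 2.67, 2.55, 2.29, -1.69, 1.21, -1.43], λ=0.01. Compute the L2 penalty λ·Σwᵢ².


‖w‖₂² = (-1.82)² + (2.67)² + (2.55)² + (2.29)² + (-1.69)² + (1.21)² + (-1.43)²
     = 3.3124 + 7.1289 + 6.5025 + 5.2441 + 2.8561 + 1.4641 + 2.0449
     = 28.553
λ·‖w‖₂² = 0.01·28.553 = 0.28553

0.28553


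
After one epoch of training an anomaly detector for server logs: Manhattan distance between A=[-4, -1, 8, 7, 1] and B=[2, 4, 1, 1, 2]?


d = |-4-2| + |-1-4| + |8-1| + |7-1| + |1-2|
  = 6 + 5 + 7 + 6 + 1
  = 25

25


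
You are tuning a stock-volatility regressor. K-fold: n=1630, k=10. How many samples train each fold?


Fold size = 1630/10 = 163
Training per fold = 1630 - 163 = 1467

1467


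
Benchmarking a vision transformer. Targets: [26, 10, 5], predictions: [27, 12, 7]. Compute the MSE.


Squared errors: (26-27)²=1, (10-12)²=4, (5-7)²=4
Sum = 9
MSE = 9/3 = 3

3


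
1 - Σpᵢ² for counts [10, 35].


Probabilities: [10/45, 35/45] ≈ [0.2222, 0.7778]
Σpᵢ² = (100 + 1225)/45² = 1325/2025
Gini = 1 - Σpᵢ² = 1 - 1325/2025 = 0.3457

0.3457


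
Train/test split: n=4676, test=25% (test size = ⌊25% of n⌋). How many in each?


Test = ⌊4676·25/100⌋ = 1169
Train = 4676 - 1169 = 3507

Train: 3507, Test: 1169


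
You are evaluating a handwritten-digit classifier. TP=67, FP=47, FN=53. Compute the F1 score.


Precision = 67/114 = 0.5877
Recall = 67/120 = 0.5583
F1 = 2·P·R/(P+R) = 2·TP/(2·TP+FP+FN) = 134/(134+47+53) = 134/234 = 0.5726

0.5726


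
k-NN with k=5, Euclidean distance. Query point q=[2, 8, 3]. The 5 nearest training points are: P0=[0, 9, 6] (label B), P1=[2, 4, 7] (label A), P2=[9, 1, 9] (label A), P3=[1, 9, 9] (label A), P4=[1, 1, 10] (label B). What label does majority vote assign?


d(q,P0) = 3.7417  (label B)
d(q,P1) = 5.6569  (label A)
d(q,P2) = 11.5758  (label A)
d(q,P3) = 6.1644  (label A)
d(q,P4) = 9.9499  (label B)
Votes: A=3, B=2
Majority → A

A


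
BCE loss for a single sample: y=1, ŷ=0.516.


BCE = -[y·ln(p) + (1-y)·ln(1-p)]
= -1·ln(0.516) - 0
= -ln(0.516) = 0.6616

0.6616


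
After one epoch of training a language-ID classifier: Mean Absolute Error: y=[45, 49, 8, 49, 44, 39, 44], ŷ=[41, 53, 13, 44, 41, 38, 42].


Absolute errors: |45-41|=4, |49-53|=4, |8-13|=5, |49-44|=5, |44-41|=3, |39-38|=1, |44-42|=2
Sum = 24
MAE = 24/7 = 24/7

24/7


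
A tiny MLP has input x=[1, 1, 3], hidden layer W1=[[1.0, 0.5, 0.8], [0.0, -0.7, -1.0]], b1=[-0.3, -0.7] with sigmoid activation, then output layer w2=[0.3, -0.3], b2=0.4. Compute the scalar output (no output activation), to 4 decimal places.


z1[0] = (1.0)·(1) + (0.5)·(1) + (0.8)·(3) - 0.3 = 3.6
z1[1] = (0.0)·(1) + (-0.7)·(1) + (-1.0)·(3) - 0.7 = -4.4
h = sigmoid(z1) = [0.9734, 0.0121]
output = (0.3)·(0.9734) + (-0.3)·(0.0121) + 0.4 = 0.6884

0.6884


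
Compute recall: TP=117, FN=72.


Recall = TP/(TP+FN)
= 117/(117+72)
= 117/189 = 61.9%

61.9%


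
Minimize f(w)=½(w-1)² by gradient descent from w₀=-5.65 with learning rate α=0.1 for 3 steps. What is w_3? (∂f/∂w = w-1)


step 1: grad = -5.65-1 = -6.65; w = -5.65 - 0.1·(-6.65) = -4.985
step 2: grad = -4.985-1 = -5.985; w = -4.985 - 0.1·(-5.985) = -4.3865
step 3: grad = -4.3865-1 = -5.3865; w = -4.3865 - 0.1·(-5.3865) = -3.84785

-3.84785


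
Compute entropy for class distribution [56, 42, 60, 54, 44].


Probabilities: [56/256, 42/256, 60/256, 54/256, 44/256] ≈ [0.2188, 0.1641, 0.2344, 0.2109, 0.1719]
H = -((56/256)·log₂(56/256) + (42/256)·log₂(42/256) + (60/256)·log₂(60/256) + (54/256)·log₂(54/256) + (44/256)·log₂(44/256))
  = 2.3083 bits

2.3083 bits


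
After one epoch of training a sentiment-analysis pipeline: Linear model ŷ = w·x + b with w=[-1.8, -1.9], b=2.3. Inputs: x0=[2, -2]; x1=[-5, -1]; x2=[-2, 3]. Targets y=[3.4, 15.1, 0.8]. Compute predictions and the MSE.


ŷ0 = (-1.8)·(2) + (-1.9)·(-2) + 2.3 = 2.5
ŷ1 = (-1.8)·(-5) + (-1.9)·(-1) + 2.3 = 13.2
ŷ2 = (-1.8)·(-2) + (-1.9)·(3) + 2.3 = 0.2
errors² = [0.81, 3.61, 0.36]
MSE = 4.7800/3 = 1.5933

1.5933


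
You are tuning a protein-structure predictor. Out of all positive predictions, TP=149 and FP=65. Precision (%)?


Precision = TP/(TP+FP)
= 149/(149+65)
= 149/214 = 69.63%

69.63%


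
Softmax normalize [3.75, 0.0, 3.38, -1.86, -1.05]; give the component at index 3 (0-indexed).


Exponentials: e^3.75=42.5211, e^0.0=1, e^3.38=29.3708, e^-1.86=0.1557, e^-1.05=0.3499
Sum = 73.3975
Softmax = [0.5793, 0.0136, 0.4002, 0.0021, 0.0048]
p[3] = 0.1557/73.3975 = 0.0021

0.0021


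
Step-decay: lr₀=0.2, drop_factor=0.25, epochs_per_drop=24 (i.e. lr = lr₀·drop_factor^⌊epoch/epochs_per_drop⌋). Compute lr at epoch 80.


n_drops = ⌊80/24⌋ = 3
lr = 0.2·0.25^3 = 0.2·0.015625 = 0.003125

0.003125


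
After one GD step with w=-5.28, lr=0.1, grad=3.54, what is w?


w_new = w - α·∇
= -5.28 - 0.1·3.54
= -5.28 - 0.354
= -5.634

-5.634


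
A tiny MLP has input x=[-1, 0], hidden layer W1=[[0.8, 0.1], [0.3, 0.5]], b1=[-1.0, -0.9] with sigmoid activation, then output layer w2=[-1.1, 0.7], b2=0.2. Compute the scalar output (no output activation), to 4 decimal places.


z1[0] = (0.8)·(-1) + (0.1)·(0) - 1.0 = -1.8
z1[1] = (0.3)·(-1) + (0.5)·(0) - 0.9 = -1.2
h = sigmoid(z1) = [0.1419, 0.2315]
output = (-1.1)·(0.1419) + (0.7)·(0.2315) + 0.2 = 0.206

0.206


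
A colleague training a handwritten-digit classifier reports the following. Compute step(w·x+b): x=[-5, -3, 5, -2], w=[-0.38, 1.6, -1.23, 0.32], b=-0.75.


z = (-5)·(-0.38) + (-3)·(1.6) + (5)·(-1.23) + (-2)·(0.32) - 0.75
  = -10.44
step(z) = 0 (z<0)

0


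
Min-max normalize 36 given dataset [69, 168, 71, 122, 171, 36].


min=36, max=171
(36-36)/(171-36) = 0/135 = 0.0

0.0


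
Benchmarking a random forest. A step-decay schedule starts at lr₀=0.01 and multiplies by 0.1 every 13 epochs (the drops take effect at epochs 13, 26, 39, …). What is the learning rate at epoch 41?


n_drops = ⌊41/13⌋ = 3
lr = 0.01·0.1^3 = 0.01·0.001 = 0.00001

0.00001


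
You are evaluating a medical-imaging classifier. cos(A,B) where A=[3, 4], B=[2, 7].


A·B = 3·2 + 4·7 = 34
‖A‖ = √25 = 5, ‖B‖ = √53 = 7.2801
cos = 34/(√25·√53) = 34/√1325 = 0.9341

0.9341


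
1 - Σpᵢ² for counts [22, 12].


Probabilities: [22/34, 12/34] ≈ [0.6471, 0.3529]
Σpᵢ² = (484 + 144)/34² = 628/1156
Gini = 1 - Σpᵢ² = 1 - 628/1156 = 0.4567

0.4567


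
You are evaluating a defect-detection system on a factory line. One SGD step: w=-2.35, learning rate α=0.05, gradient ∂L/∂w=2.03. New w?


w_new = w - α·∇
= -2.35 - 0.05·2.03
= -2.35 - 0.1015
= -2.4515

-2.4515


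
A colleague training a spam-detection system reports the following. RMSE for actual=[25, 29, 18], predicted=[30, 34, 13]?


MSE = 75/3 = 25
RMSE = √(75/3) = 5.0

5.0


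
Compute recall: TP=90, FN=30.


Recall = TP/(TP+FN)
= 90/(90+30)
= 90/120 = 75.0%

75.0%


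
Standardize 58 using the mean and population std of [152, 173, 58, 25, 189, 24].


μ = 103.5, σ = 69.5767
z = (58 - 103.5)/69.5767 = -0.654

-0.654


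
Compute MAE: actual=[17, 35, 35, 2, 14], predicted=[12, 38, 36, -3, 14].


Absolute errors: |17-12|=5, |35-38|=3, |35-36|=1, |2+ 3|=5, |14-14|=0
Sum = 14
MAE = 14/5 = 14/5

14/5


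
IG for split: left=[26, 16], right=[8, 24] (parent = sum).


Parent = [34, 40], H_parent = 0.9953
H_left = 0.9587 (n=42), H_right = 0.8113 (n=32)
H_children = (42/74)·0.9587 + (32/74)·0.8113 = 0.895
IG = 0.9953 - 0.895 = 0.1003

0.1003


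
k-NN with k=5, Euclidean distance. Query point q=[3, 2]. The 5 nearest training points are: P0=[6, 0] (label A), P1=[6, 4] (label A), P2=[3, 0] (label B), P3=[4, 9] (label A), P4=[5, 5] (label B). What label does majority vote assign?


d(q,P0) = 3.6056  (label A)
d(q,P1) = 3.6056  (label A)
d(q,P2) = 2.0  (label B)
d(q,P3) = 7.0711  (label A)
d(q,P4) = 3.6056  (label B)
Votes: A=3, B=2
Majority → A

A


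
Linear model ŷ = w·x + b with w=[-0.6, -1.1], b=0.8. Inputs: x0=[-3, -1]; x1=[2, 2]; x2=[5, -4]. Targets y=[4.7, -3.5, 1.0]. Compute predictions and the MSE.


ŷ0 = (-0.6)·(-3) + (-1.1)·(-1) + 0.8 = 3.7
ŷ1 = (-0.6)·(2) + (-1.1)·(2) + 0.8 = -2.6
ŷ2 = (-0.6)·(5) + (-1.1)·(-4) + 0.8 = 2.2
errors² = [1.0, 0.81, 1.44]
MSE = 3.2500/3 = 1.0833

1.0833


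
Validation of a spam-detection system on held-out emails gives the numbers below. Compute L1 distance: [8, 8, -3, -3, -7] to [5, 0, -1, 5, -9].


d = |8-5| + |8-0| + |-3+ 1| + |-3-5| + |-7+ 9|
  = 3 + 8 + 2 + 8 + 2
  = 23

23


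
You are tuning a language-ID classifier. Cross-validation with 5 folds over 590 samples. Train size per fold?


Fold size = 590/5 = 118
Training per fold = 590 - 118 = 472

472


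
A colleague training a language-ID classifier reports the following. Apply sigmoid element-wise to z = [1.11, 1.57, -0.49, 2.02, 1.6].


σ(1.11) = 1/(1+e^-1.11) = 0.7521
σ(1.57) = 1/(1+e^-1.57) = 0.8278
σ(-0.49) = 1/(1+e^0.49) = 0.3799
σ(2.02) = 1/(1+e^-2.02) = 0.8829
σ(1.6) = 1/(1+e^-1.6) = 0.832
result = [0.7521, 0.8278, 0.3799, 0.8829, 0.832]

[0.7521, 0.8278, 0.3799, 0.8829, 0.832]


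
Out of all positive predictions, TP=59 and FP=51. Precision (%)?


Precision = TP/(TP+FP)
= 59/(59+51)
= 59/110 = 53.64%

53.64%


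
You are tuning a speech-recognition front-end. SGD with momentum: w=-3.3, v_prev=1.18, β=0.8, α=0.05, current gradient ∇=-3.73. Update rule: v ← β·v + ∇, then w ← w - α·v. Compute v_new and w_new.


v_new = 0.8·1.18 - 3.73 = 0.944 - 3.73 = -2.786
w_new = -3.3 - 0.05·-2.786 = -3.3 + 0.1393 = -3.1607

v_new=-2.786, w_new=-3.1607


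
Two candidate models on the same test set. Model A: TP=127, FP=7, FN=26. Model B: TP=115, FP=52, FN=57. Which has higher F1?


Model A: P=127/134=0.9478, R=127/153=0.8301, F1=2PR/(P+R)=2TP/(2TP+FP+FN)=254/287=0.885
Model B: P=115/167=0.6886, R=115/172=0.6686, F1=2PR/(P+R)=2TP/(2TP+FP+FN)=230/339=0.6785
0.885 > 0.6785 → Model A

Model A


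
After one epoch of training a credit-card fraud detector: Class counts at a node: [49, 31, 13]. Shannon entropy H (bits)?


Probabilities: [49/93, 31/93, 13/93] ≈ [0.5269, 0.3333, 0.1398]
H = -((49/93)·log₂(49/93) + (31/93)·log₂(31/93) + (13/93)·log₂(13/93))
  = 1.4122 bits

1.4122 bits


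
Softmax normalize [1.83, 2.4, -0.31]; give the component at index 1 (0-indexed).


Exponentials: e^1.83=6.2339, e^2.4=11.0232, e^-0.31=0.7334
Sum = 17.9905
Softmax = [0.3465, 0.6127, 0.0408]
p[1] = 11.0232/17.9905 = 0.6127

0.6127


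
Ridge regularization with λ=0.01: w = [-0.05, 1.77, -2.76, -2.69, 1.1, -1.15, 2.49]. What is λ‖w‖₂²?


‖w‖₂² = (-0.05)² + (1.77)² + (-2.76)² + (-2.69)² + (1.1)² + (-1.15)² + (2.49)²
     = 0.0025 + 3.1329 + 7.6176 + 7.2361 + 1.21 + 1.3225 + 6.2001
     = 26.7217
λ·‖w‖₂² = 0.01·26.7217 = 0.267217

0.267217


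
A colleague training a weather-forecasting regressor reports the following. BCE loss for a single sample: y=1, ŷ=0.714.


BCE = -[y·ln(p) + (1-y)·ln(1-p)]
= -1·ln(0.714) - 0
= -ln(0.714) = 0.3369

0.3369


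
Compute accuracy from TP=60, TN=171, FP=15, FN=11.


Accuracy = (TP+TN)/(TP+TN+FP+FN)
= (60+171)/(257)
= 231/257 = 89.88%

89.88%


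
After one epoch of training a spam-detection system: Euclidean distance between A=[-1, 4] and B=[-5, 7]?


d = √((-1+ 5)² + (4-7)²)
  = √(16 + 9)
  = √25 = 5.0

5.0


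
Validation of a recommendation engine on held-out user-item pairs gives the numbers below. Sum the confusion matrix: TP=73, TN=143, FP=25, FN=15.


Total = TP + TN + FP + FN
= 73 + 143 + 25 + 15
= 256
(Predicted positive: 98, predicted negative: 158)

256


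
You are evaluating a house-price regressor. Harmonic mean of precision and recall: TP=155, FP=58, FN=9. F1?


Precision = 155/213 = 0.7277
Recall = 155/164 = 0.9451
F1 = 2·P·R/(P+R) = 2·TP/(2·TP+FP+FN) = 310/(310+58+9) = 310/377 = 0.8223

0.8223


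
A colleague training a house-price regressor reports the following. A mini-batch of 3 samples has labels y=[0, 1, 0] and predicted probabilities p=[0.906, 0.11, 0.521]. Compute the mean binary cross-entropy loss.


L[0] = -ln(1-0.906) = -ln(0.094) = 2.3645
L[1] = -ln(0.11) = 2.2073
L[2] = -ln(1-0.521) = -ln(0.479) = 0.7361
mean = (2.3645 + 2.2073 + 0.7361)/3 = 1.7693

1.7693


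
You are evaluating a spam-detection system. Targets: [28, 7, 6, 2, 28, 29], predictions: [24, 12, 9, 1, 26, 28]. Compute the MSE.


Squared errors: (28-24)²=16, (7-12)²=25, (6-9)²=9, (2-1)²=1, (28-26)²=4, (29-28)²=1
Sum = 56
MSE = 56/6 = 28/3

28/3


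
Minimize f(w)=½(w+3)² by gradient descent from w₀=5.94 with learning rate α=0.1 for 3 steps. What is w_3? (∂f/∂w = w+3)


step 1: grad = 5.94+3 = 8.94; w = 5.94 - 0.1·(8.94) = 5.046
step 2: grad = 5.046+3 = 8.046; w = 5.046 - 0.1·(8.046) = 4.2414
step 3: grad = 4.2414+3 = 7.2414; w = 4.2414 - 0.1·(7.2414) = 3.51726

3.51726


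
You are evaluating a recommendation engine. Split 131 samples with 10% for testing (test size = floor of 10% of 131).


Test = ⌊131·10/100⌋ = 13
Train = 131 - 13 = 118

Train: 118, Test: 13


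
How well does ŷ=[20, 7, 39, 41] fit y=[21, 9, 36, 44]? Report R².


ȳ = 27.5
SS_res = Σ(y-ŷ)² = 23
SS_tot = Σ(y-ȳ)² = 729
R² = 1 - SS_res/SS_tot = 1 - 0.0316 = 0.9684

0.9684


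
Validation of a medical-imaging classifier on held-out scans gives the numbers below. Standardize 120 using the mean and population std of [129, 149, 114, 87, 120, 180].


μ = 129.8333, σ = 29.0598
z = (120 - 129.8333)/29.0598 = -0.3384

-0.3384


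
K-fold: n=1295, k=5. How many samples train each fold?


Fold size = 1295/5 = 259
Training per fold = 1295 - 259 = 1036

1036


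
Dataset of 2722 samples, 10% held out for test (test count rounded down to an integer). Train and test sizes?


Test = ⌊2722·10/100⌋ = 272
Train = 2722 - 272 = 2450

Train: 2450, Test: 272


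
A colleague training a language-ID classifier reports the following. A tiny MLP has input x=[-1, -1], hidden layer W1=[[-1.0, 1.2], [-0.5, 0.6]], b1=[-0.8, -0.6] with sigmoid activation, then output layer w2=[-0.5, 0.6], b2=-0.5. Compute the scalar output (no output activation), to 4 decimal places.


z1[0] = (-1.0)·(-1) + (1.2)·(-1) - 0.8 = -1.0
z1[1] = (-0.5)·(-1) + (0.6)·(-1) - 0.6 = -0.7
h = sigmoid(z1) = [0.2689, 0.3318]
output = (-0.5)·(0.2689) + (0.6)·(0.3318) - 0.5 = -0.4354

-0.4354


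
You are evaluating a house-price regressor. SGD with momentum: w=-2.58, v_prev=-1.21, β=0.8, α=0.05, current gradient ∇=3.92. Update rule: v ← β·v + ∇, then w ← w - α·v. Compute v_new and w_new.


v_new = 0.8·-1.21 + 3.92 = -0.968 + 3.92 = 2.952
w_new = -2.58 - 0.05·2.952 = -2.58 - 0.1476 = -2.7276

v_new=2.952, w_new=-2.7276


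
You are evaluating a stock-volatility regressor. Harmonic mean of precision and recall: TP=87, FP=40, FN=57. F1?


Precision = 87/127 = 0.685
Recall = 87/144 = 0.6042
F1 = 2·P·R/(P+R) = 2·TP/(2·TP+FP+FN) = 174/(174+40+57) = 174/271 = 0.6421

0.6421


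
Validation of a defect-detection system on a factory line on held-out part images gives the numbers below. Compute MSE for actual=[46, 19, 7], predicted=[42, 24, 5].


Squared errors: (46-42)²=16, (19-24)²=25, (7-5)²=4
Sum = 45
MSE = 45/3 = 15

15


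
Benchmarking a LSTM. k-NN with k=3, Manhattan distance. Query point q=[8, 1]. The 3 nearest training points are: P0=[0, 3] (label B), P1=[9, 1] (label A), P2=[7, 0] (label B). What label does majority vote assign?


d(q,P0) = 10  (label B)
d(q,P1) = 1  (label A)
d(q,P2) = 2  (label B)
Votes: A=1, B=2
Majority → B

B


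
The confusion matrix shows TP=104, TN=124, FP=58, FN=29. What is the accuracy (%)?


Accuracy = (TP+TN)/(TP+TN+FP+FN)
= (104+124)/(315)
= 228/315 = 72.38%

72.38%


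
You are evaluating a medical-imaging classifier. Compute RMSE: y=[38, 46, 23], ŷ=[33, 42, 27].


MSE = 57/3 = 19
RMSE = √(57/3) = 4.3589

4.3589


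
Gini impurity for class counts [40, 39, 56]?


Probabilities: [40/135, 39/135, 56/135] ≈ [0.2963, 0.2889, 0.4148]
Σpᵢ² = (1600 + 1521 + 3136)/135² = 6257/18225
Gini = 1 - Σpᵢ² = 1 - 6257/18225 = 0.6567

0.6567


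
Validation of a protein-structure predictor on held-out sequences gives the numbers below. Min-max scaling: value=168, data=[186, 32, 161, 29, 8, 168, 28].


min=8, max=186
(168-8)/(186-8) = 160/178 = 0.8989

0.8989


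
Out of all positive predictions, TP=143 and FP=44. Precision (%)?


Precision = TP/(TP+FP)
= 143/(143+44)
= 143/187 = 76.47%

76.47%


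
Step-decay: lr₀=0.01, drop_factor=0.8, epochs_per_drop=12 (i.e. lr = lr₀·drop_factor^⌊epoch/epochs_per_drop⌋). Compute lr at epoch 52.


n_drops = ⌊52/12⌋ = 4
lr = 0.01·0.8^4 = 0.01·0.4096 = 0.004096

0.004096


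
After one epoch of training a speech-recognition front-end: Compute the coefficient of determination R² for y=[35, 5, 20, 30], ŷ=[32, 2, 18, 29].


ȳ = 22.5
SS_res = Σ(y-ŷ)² = 23
SS_tot = Σ(y-ȳ)² = 525
R² = 1 - SS_res/SS_tot = 1 - 0.0438 = 0.9562

0.9562


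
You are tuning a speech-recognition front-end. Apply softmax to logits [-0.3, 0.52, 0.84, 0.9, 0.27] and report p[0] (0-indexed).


Exponentials: e^-0.3=0.7408, e^0.52=1.682, e^0.84=2.3164, e^0.9=2.4596, e^0.27=1.31
Sum = 8.5088
Softmax = [0.0871, 0.1977, 0.2722, 0.2891, 0.154]
p[0] = 0.7408/8.5088 = 0.0871

0.0871


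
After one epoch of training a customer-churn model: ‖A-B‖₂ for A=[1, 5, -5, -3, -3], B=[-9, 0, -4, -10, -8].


d = √((1+ 9)² + (5-0)² + (-5+ 4)² + (-3+ 10)² + (-3+ 8)²)
  = √(100 + 25 + 1 + 49 + 25)
  = √200 = 14.1421

14.1421


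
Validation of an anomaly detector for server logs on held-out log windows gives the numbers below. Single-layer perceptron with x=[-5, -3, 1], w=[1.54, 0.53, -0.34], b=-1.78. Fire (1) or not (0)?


z = (-5)·(1.54) + (-3)·(0.53) + (1)·(-0.34) - 1.78
  = -11.41
step(z) = 0 (z<0)

0


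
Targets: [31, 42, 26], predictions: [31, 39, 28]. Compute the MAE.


Absolute errors: |31-31|=0, |42-39|=3, |26-28|=2
Sum = 5
MAE = 5/3 = 5/3

5/3


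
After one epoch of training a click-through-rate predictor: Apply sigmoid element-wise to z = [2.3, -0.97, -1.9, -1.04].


σ(2.3) = 1/(1+e^-2.3) = 0.9089
σ(-0.97) = 1/(1+e^0.97) = 0.2749
σ(-1.9) = 1/(1+e^1.9) = 0.1301
σ(-1.04) = 1/(1+e^1.04) = 0.2611
result = [0.9089, 0.2749, 0.1301, 0.2611]

[0.9089, 0.2749, 0.1301, 0.2611]


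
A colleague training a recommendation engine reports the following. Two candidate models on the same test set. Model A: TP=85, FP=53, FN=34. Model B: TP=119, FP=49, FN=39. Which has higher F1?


Model A: P=85/138=0.6159, R=85/119=0.7143, F1=2PR/(P+R)=2TP/(2TP+FP+FN)=170/257=0.6615
Model B: P=119/168=0.7083, R=119/158=0.7532, F1=2PR/(P+R)=2TP/(2TP+FP+FN)=238/326=0.7301
0.6615 < 0.7301 → Model B

Model B


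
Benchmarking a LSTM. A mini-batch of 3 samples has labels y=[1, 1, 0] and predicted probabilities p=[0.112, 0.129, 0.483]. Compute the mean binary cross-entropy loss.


L[0] = -ln(0.112) = 2.1893
L[1] = -ln(0.129) = 2.0479
L[2] = -ln(1-0.483) = -ln(0.517) = 0.6597
mean = (2.1893 + 2.0479 + 0.6597)/3 = 1.6323

1.6323


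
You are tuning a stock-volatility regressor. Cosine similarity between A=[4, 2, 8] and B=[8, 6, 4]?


A·B = 4·8 + 2·6 + 8·4 = 76
‖A‖ = √84 = 9.1652, ‖B‖ = √116 = 10.7703
cos = 76/(√84·√116) = 76/√9744 = 0.7699

0.7699


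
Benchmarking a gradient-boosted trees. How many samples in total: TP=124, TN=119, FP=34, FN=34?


Total = TP + TN + FP + FN
= 124 + 119 + 34 + 34
= 311
(Predicted positive: 158, predicted negative: 153)

311


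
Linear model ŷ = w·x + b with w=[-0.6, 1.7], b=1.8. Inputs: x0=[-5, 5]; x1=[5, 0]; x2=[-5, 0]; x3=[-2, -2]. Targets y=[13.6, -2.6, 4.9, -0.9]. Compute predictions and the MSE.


ŷ0 = (-0.6)·(-5) + (1.7)·(5) + 1.8 = 13.3
ŷ1 = (-0.6)·(5) + (1.7)·(0) + 1.8 = -1.2
ŷ2 = (-0.6)·(-5) + (1.7)·(0) + 1.8 = 4.8
ŷ3 = (-0.6)·(-2) + (1.7)·(-2) + 1.8 = -0.4
errors² = [0.09, 1.96, 0.01, 0.25]
MSE = 2.3100/4 = 0.5775

0.5775


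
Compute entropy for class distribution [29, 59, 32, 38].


Probabilities: [29/158, 59/158, 32/158, 38/158] ≈ [0.1835, 0.3734, 0.2025, 0.2405]
H = -((29/158)·log₂(29/158) + (59/158)·log₂(59/158) + (32/158)·log₂(32/158) + (38/158)·log₂(38/158))
  = 1.9406 bits

1.9406 bits


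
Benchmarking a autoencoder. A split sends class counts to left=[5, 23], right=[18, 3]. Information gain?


Parent = [23, 26], H_parent = 0.9973
H_left = 0.6769 (n=28), H_right = 0.5917 (n=21)
H_children = (28/49)·0.6769 + (21/49)·0.5917 = 0.6404
IG = 0.9973 - 0.6404 = 0.3569

0.3569


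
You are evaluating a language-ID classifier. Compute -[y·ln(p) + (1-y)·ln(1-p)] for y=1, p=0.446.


BCE = -[y·ln(p) + (1-y)·ln(1-p)]
= -1·ln(0.446) - 0
= -ln(0.446) = 0.8074

0.8074


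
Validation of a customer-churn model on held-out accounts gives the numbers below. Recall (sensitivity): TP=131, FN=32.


Recall = TP/(TP+FN)
= 131/(131+32)
= 131/163 = 80.37%

80.37%


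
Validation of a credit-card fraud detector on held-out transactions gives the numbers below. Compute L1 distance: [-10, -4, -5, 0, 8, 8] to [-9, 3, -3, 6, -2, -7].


d = |-10+ 9| + |-4-3| + |-5+ 3| + |0-6| + |8+ 2| + |8+ 7|
  = 1 + 7 + 2 + 6 + 10 + 15
  = 41

41


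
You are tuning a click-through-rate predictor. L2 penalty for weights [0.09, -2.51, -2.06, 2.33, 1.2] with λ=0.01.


‖w‖₂² = (0.09)² + (-2.51)² + (-2.06)² + (2.33)² + (1.2)²
     = 0.0081 + 6.3001 + 4.2436 + 5.4289 + 1.44
     = 17.4207
λ·‖w‖₂² = 0.01·17.4207 = 0.174207

0.174207
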